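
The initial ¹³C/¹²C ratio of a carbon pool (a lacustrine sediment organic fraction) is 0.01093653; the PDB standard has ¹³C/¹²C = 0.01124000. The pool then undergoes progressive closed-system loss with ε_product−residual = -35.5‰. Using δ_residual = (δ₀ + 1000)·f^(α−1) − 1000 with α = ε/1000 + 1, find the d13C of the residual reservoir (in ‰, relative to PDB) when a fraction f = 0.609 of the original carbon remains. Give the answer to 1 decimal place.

-9.7‰

δ₀ = (0.01093653/0.01124000 − 1)×1000 = (0.973001 − 1)×1000 = -26.999‰
α − 1 = ε/1000 = -0.0355
f^(α−1) = 0.609^(-0.0355) = 1.017762
δ_res = (-26.999 + 1000) × 1.017762 − 1000 = 990.283 − 1000 = -9.72‰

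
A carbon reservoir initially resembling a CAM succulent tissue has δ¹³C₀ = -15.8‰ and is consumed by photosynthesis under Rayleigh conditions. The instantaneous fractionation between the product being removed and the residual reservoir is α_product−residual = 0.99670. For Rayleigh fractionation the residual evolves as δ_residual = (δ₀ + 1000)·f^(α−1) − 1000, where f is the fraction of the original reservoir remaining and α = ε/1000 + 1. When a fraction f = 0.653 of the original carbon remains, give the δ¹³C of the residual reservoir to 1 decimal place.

-14.4‰

Rayleigh residual: δ_res = (δ₀ + 1000)·f^(α−1) − 1000
α − 1 = -0.00330
f^(α−1) = 0.653^(-0.00330) = 1.001407
δ_res = (-15.8 + 1000) × 1.001407 − 1000 = 985.585 − 1000 = -14.41‰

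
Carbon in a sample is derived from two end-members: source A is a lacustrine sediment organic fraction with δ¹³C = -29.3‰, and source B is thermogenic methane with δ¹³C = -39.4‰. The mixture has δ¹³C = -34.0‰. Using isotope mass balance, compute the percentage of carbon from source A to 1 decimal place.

δ_mix = f_A·δ_A + (1 − f_A)·δ_B  ⇒  f_A = (δ_mix − δ_B)/(δ_A − δ_B)
f_A = (-34.0 − (-39.4)) / (-29.3 − (-39.4))
f_A = 5.4 / 10.1 = 0.5347

53.5%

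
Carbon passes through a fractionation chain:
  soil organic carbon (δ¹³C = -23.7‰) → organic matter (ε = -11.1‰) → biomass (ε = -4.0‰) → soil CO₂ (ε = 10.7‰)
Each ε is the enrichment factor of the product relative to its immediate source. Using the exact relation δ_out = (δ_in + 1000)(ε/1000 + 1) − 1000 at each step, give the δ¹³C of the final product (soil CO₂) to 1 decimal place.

-28.1‰

step 1: δ = (-23.70 + 1000)·(-11.1/1000 + 1) − 1000 = -34.54‰
step 2: δ = (-34.54 + 1000)·(-4.0/1000 + 1) − 1000 = -38.40‰
step 3: δ = (-38.40 + 1000)·(10.7/1000 + 1) − 1000 = -28.11‰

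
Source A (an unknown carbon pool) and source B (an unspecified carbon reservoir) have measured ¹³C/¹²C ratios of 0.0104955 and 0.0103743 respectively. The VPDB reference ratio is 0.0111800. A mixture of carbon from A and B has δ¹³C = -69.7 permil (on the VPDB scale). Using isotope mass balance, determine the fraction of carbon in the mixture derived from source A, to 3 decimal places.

δ_A = (0.0104955/0.0111800 − 1)×1000 = (0.938775 − 1)×1000 = -61.225 permil
δ_B = (0.0103743/0.0111800 − 1)×1000 = (0.927934 − 1)×1000 = -72.066 permil
f_A = (δ_mix − δ_B)/(δ_A − δ_B) = (-69.7 − (-72.066))/(-61.225 − (-72.066))
f_A = 2.366 / 10.841 = 0.2183

0.218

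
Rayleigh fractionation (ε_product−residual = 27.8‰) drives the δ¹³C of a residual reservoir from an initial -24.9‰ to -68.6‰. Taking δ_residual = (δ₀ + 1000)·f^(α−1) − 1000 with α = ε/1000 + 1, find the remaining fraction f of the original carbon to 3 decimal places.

0.192

α − 1 = ε/1000 = 0.0278
(δ_res + 1000)/(δ₀ + 1000) = (-68.6 + 1000)/(-24.9 + 1000) = 931.4/975.1 = 0.955184
f = 0.955184^(1/0.0278) = exp(ln(0.955184)/0.0278) = exp(-0.04585/0.0278)
f = exp(-1.6493) = 0.1922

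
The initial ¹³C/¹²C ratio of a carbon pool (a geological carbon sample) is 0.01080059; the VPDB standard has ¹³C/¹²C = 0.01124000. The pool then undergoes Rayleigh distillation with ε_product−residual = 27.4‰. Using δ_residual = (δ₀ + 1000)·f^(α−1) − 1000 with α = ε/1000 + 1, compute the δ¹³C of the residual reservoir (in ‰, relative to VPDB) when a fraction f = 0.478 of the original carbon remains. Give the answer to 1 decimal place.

δ₀ = (0.01080059/0.01124000 − 1)×1000 = (0.960907 − 1)×1000 = -39.093‰
α − 1 = ε/1000 = 0.0274
f^(α−1) = 0.478^(0.0274) = 0.979978
δ_res = (-39.093 + 1000) × 0.979978 − 1000 = 941.667 − 1000 = -58.33‰

-58.3‰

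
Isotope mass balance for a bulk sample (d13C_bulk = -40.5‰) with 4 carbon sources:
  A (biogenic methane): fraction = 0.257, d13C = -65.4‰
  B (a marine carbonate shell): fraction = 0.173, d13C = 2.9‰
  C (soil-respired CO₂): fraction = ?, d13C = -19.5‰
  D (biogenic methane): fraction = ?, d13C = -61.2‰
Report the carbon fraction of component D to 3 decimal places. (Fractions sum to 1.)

0.314

Let f_D and f_C be the unknown fractions; fractions sum to 1 so f_D + f_C = 0.570.
Mass balance: Σ fᵢ·δᵢ = δ_bulk ⇒ f_D·(-61.2) + f_C·(-19.5) = -40.5 − (-16.306) = -24.194
Substitute f_C = 0.570 − f_D:
f_D·(-61.2 − -19.5) = -24.194 − 0.570×(-19.5) = -13.079
f_D = -13.079 / -41.7 = 0.3136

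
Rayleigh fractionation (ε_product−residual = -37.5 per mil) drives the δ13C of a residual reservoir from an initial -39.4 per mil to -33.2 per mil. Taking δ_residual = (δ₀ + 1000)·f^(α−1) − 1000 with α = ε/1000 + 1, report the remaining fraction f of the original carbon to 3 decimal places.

0.842

α − 1 = ε/1000 = -0.0375
(δ_res + 1000)/(δ₀ + 1000) = (-33.2 + 1000)/(-39.4 + 1000) = 966.8/960.6 = 1.006454
f = 1.006454^(1/-0.0375) = exp(ln(1.006454)/-0.0375) = exp(0.00643/-0.0375)
f = exp(-0.1716) = 0.8423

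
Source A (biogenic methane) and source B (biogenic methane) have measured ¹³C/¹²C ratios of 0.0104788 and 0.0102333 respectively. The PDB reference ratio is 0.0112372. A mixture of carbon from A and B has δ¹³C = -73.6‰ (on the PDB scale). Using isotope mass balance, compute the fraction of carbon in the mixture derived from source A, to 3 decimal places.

δ_A = (0.0104788/0.0112372 − 1)×1000 = (0.932510 − 1)×1000 = -67.490‰
δ_B = (0.0102333/0.0112372 − 1)×1000 = (0.910663 − 1)×1000 = -89.337‰
f_A = (δ_mix − δ_B)/(δ_A − δ_B) = (-73.6 − (-89.337))/(-67.490 − (-89.337))
f_A = 15.737 / 21.847 = 0.7203

0.720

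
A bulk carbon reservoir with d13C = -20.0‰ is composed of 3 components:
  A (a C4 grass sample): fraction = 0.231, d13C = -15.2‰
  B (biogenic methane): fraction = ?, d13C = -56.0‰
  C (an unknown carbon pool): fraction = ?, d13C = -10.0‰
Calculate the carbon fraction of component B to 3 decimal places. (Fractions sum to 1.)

Let f_B and f_C be the unknown fractions; fractions sum to 1 so f_B + f_C = 0.769.
Mass balance: Σ fᵢ·δᵢ = δ_bulk ⇒ f_B·(-56.0) + f_C·(-10.0) = -20.0 − (-3.511) = -16.489
Substitute f_C = 0.769 − f_B:
f_B·(-56.0 − -10.0) = -16.489 − 0.769×(-10.0) = -8.799
f_B = -8.799 / -46.0 = 0.1913

0.191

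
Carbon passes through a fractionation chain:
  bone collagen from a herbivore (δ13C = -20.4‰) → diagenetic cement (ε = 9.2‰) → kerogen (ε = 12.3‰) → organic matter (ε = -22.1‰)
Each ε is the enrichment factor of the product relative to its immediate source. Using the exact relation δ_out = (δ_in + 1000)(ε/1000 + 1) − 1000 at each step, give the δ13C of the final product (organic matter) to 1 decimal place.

-21.3‰

step 1: δ = (-20.40 + 1000)·(9.2/1000 + 1) − 1000 = -11.39‰
step 2: δ = (-11.39 + 1000)·(12.3/1000 + 1) − 1000 = 0.77‰
step 3: δ = (0.77 + 1000)·(-22.1/1000 + 1) − 1000 = -21.34‰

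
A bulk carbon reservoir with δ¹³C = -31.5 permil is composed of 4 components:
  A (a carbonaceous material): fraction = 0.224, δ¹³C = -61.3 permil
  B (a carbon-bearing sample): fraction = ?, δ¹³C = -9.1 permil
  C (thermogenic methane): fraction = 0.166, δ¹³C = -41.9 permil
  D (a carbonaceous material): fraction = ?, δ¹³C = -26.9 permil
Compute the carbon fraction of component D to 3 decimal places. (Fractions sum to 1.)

0.296

Let f_D and f_B be the unknown fractions; fractions sum to 1 so f_D + f_B = 0.610.
Mass balance: Σ fᵢ·δᵢ = δ_bulk ⇒ f_D·(-26.9) + f_B·(-9.1) = -31.5 − (-20.687) = -10.813
Substitute f_B = 0.610 − f_D:
f_D·(-26.9 − -9.1) = -10.813 − 0.610×(-9.1) = -5.262
f_D = -5.262 / -17.8 = 0.2956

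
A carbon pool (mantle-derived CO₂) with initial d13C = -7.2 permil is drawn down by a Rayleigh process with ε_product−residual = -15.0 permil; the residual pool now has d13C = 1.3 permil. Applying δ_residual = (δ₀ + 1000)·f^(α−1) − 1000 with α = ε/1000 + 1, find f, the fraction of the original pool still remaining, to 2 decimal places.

0.57

α − 1 = ε/1000 = -0.0150
(δ_res + 1000)/(δ₀ + 1000) = (1.3 + 1000)/(-7.2 + 1000) = 1001.3/992.8 = 1.008562
f = 1.008562^(1/-0.0150) = exp(ln(1.008562)/-0.0150) = exp(0.00853/-0.0150)
f = exp(-0.5683) = 0.5665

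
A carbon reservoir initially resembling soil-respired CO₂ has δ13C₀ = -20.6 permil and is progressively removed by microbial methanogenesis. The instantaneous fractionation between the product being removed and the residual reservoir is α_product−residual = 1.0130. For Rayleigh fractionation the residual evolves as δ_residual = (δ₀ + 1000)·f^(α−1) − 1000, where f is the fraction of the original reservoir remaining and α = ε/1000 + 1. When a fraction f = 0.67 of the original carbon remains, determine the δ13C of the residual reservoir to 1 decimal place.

-25.7 permil

Rayleigh residual: δ_res = (δ₀ + 1000)·f^(α−1) − 1000
α − 1 = 0.01300
f^(α−1) = 0.67^(0.01300) = 0.994807
δ_res = (-20.6 + 1000) × 0.994807 − 1000 = 974.314 − 1000 = -25.69 permil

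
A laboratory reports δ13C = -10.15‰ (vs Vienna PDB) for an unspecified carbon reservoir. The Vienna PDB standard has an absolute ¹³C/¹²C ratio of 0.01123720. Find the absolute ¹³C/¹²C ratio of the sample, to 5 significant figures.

R_sample = R_standard × (δ13C/1000 + 1)
R_sample = 0.01123720 × (-10.15/1000 + 1) = 0.01123720 × 0.989850
R_sample = 0.0111231

0.011123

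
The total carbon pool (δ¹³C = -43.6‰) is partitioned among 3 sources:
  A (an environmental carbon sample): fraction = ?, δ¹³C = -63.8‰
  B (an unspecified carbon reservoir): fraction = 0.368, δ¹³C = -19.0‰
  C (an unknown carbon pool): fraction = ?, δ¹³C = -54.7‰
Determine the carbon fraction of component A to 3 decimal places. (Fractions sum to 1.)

Let f_A and f_C be the unknown fractions; fractions sum to 1 so f_A + f_C = 0.632.
Mass balance: Σ fᵢ·δᵢ = δ_bulk ⇒ f_A·(-63.8) + f_C·(-54.7) = -43.6 − (-6.992) = -36.608
Substitute f_C = 0.632 − f_A:
f_A·(-63.8 − -54.7) = -36.608 − 0.632×(-54.7) = -2.038
f_A = -2.038 / -9.1 = 0.2239

0.224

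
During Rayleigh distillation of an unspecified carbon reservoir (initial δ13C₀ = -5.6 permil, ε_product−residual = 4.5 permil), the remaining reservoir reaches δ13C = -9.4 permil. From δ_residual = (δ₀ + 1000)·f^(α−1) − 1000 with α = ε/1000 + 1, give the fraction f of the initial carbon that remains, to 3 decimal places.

α − 1 = ε/1000 = 0.0045
(δ_res + 1000)/(δ₀ + 1000) = (-9.4 + 1000)/(-5.6 + 1000) = 990.6/994.4 = 0.996179
f = 0.996179^(1/0.0045) = exp(ln(0.996179)/0.0045) = exp(-0.00383/0.0045)
f = exp(-0.8508) = 0.4271

0.427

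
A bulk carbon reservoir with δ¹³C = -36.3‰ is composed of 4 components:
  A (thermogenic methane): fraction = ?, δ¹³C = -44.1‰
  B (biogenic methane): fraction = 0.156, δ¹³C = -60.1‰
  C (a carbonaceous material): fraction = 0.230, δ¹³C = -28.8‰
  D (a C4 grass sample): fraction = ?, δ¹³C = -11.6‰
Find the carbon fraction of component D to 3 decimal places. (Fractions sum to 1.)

0.209

Let f_D and f_A be the unknown fractions; fractions sum to 1 so f_D + f_A = 0.614.
Mass balance: Σ fᵢ·δᵢ = δ_bulk ⇒ f_D·(-11.6) + f_A·(-44.1) = -36.3 − (-16.000) = -20.300
Substitute f_A = 0.614 − f_D:
f_D·(-11.6 − -44.1) = -20.300 − 0.614×(-44.1) = 6.777
f_D = 6.777 / 32.5 = 0.2085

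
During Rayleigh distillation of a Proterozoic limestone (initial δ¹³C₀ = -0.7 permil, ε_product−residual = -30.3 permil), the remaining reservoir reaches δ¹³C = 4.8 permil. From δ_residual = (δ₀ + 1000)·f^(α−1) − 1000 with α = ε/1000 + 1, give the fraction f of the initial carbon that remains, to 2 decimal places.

α − 1 = ε/1000 = -0.0303
(δ_res + 1000)/(δ₀ + 1000) = (4.8 + 1000)/(-0.7 + 1000) = 1004.8/999.3 = 1.005504
f = 1.005504^(1/-0.0303) = exp(ln(1.005504)/-0.0303) = exp(0.00549/-0.0303)
f = exp(-0.1811) = 0.8343

0.83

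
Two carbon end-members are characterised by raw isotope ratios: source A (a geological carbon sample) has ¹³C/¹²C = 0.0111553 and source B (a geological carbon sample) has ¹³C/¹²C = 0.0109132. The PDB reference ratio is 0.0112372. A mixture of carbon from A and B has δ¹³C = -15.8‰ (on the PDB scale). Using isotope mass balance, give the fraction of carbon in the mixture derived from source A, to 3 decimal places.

δ_A = (0.0111553/0.0112372 − 1)×1000 = (0.992712 − 1)×1000 = -7.288‰
δ_B = (0.0109132/0.0112372 − 1)×1000 = (0.971167 − 1)×1000 = -28.833‰
f_A = (δ_mix − δ_B)/(δ_A − δ_B) = (-15.8 − (-28.833))/(-7.288 − (-28.833))
f_A = 13.033 / 21.545 = 0.6049

0.605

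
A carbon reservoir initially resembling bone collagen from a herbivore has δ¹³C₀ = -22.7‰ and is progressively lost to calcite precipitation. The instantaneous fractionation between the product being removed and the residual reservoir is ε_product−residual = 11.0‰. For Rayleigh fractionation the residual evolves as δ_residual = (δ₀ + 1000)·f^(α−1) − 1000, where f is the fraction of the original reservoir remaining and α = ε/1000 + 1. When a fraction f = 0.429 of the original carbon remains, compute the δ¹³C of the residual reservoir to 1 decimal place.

Rayleigh residual: δ_res = (δ₀ + 1000)·f^(α−1) − 1000
α = ε/1000 + 1 = 1.01100, so α − 1 = 0.01100
f^(α−1) = 0.429^(0.01100) = 0.990734
δ_res = (-22.7 + 1000) × 0.990734 − 1000 = 968.244 − 1000 = -31.76‰

-31.8‰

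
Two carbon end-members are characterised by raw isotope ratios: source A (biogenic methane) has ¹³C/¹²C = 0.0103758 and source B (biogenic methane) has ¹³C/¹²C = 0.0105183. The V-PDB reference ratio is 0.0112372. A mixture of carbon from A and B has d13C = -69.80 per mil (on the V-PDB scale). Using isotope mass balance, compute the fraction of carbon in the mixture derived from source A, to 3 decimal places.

0.459

δ_A = (0.0103758/0.0112372 − 1)×1000 = (0.923344 − 1)×1000 = -76.656 per mil
δ_B = (0.0105183/0.0112372 − 1)×1000 = (0.936025 − 1)×1000 = -63.975 per mil
f_A = (δ_mix − δ_B)/(δ_A − δ_B) = (-69.80 − (-63.975))/(-76.656 − (-63.975))
f_A = -5.825 / -12.681 = 0.4593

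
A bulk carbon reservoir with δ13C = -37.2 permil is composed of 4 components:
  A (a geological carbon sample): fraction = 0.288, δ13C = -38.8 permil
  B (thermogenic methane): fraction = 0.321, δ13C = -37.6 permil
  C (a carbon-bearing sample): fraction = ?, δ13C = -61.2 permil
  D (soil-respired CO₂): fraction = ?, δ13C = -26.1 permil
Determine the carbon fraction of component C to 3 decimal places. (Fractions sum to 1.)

Let f_C and f_D be the unknown fractions; fractions sum to 1 so f_C + f_D = 0.391.
Mass balance: Σ fᵢ·δᵢ = δ_bulk ⇒ f_C·(-61.2) + f_D·(-26.1) = -37.2 − (-23.244) = -13.956
Substitute f_D = 0.391 − f_C:
f_C·(-61.2 − -26.1) = -13.956 − 0.391×(-26.1) = -3.751
f_C = -3.751 / -35.1 = 0.1069

0.107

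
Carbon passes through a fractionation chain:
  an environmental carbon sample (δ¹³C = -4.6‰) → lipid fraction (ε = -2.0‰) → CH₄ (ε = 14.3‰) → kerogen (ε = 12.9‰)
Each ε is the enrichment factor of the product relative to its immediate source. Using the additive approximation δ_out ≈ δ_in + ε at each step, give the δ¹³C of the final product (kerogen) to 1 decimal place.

step 1: δ ≈ -4.6 + (-2.0) = -6.6‰
step 2: δ ≈ -6.6 + (14.3) = 7.7‰
step 3: δ ≈ 7.7 + (12.9) = 20.6‰

20.6‰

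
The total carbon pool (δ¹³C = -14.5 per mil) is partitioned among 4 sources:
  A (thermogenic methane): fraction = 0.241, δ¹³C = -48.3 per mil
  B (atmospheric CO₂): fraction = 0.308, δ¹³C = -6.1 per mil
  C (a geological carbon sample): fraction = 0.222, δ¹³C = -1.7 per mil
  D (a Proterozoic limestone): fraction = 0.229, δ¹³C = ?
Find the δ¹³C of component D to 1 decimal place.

-2.6 per mil

Isotope mass balance: δ_bulk = Σ fᵢ·δᵢ.
-14.5 = 0.241×(-48.3) + 0.308×(-6.1) + 0.222×(-1.7) + 0.229×δ_D
0.229·δ_D = -14.5 − (-13.896) = -0.604
δ_D = -0.604 / 0.229 = -2.64 per mil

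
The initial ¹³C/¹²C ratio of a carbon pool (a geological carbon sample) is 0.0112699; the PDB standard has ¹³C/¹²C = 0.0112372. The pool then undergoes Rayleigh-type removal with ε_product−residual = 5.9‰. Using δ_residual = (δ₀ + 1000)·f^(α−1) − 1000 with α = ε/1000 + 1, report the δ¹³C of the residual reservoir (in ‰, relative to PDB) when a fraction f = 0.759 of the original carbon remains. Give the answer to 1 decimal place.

δ₀ = (0.0112699/0.0112372 − 1)×1000 = (1.002910 − 1)×1000 = 2.910‰
α − 1 = ε/1000 = 0.0059
f^(α−1) = 0.759^(0.0059) = 0.998374
δ_res = (2.910 + 1000) × 0.998374 − 1000 = 1001.280 − 1000 = 1.28‰

1.3‰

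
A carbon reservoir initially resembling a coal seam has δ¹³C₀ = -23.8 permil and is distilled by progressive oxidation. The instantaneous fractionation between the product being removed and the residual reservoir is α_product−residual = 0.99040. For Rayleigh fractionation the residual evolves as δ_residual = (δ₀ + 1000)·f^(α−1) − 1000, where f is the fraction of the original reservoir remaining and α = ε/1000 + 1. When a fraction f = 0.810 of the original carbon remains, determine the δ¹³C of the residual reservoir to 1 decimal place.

-21.8 permil

Rayleigh residual: δ_res = (δ₀ + 1000)·f^(α−1) − 1000
α − 1 = -0.00960
f^(α−1) = 0.810^(-0.00960) = 1.002025
δ_res = (-23.8 + 1000) × 1.002025 − 1000 = 978.177 − 1000 = -21.82 permil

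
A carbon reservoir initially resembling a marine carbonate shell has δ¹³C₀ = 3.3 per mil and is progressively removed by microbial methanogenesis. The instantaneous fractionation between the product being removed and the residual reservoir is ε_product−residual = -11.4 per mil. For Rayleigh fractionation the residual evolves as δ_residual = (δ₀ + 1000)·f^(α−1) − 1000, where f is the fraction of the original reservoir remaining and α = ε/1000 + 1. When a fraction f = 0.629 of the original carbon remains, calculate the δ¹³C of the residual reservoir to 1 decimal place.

Rayleigh residual: δ_res = (δ₀ + 1000)·f^(α−1) − 1000
α = ε/1000 + 1 = 0.98860, so α − 1 = -0.01140
f^(α−1) = 0.629^(-0.01140) = 1.005299
δ_res = (3.3 + 1000) × 1.005299 − 1000 = 1008.617 − 1000 = 8.62 per mil

8.6 per mil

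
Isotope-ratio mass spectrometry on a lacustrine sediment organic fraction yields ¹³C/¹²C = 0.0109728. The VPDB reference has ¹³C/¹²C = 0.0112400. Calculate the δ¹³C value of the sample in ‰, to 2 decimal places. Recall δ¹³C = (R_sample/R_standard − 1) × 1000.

δ¹³C = (R_sample / R_standard − 1) × 1000
R_sample / R_standard = 0.0109728 / 0.0112400 = 0.976228
δ¹³C = (0.976228 − 1) × 1000 = -23.772‰

-23.77‰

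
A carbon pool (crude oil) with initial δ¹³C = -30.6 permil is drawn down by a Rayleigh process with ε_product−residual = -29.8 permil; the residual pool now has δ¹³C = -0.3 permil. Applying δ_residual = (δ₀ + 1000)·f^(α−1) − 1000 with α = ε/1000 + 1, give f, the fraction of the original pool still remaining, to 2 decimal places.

α − 1 = ε/1000 = -0.0298
(δ_res + 1000)/(δ₀ + 1000) = (-0.3 + 1000)/(-30.6 + 1000) = 999.7/969.4 = 1.031256
f = 1.031256^(1/-0.0298) = exp(ln(1.031256)/-0.0298) = exp(0.03078/-0.0298)
f = exp(-1.0328) = 0.3560

0.36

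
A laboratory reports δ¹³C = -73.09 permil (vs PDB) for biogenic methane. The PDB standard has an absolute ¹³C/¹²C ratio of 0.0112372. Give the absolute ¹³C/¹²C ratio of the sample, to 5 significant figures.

0.010416

R_sample = R_standard × (δ¹³C/1000 + 1)
R_sample = 0.0112372 × (-73.09/1000 + 1) = 0.0112372 × 0.926910
R_sample = 0.0104159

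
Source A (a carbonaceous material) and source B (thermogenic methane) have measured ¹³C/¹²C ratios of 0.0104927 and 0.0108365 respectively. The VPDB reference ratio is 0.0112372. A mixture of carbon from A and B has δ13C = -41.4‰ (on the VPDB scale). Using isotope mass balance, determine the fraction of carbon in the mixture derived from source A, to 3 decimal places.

0.188

δ_A = (0.0104927/0.0112372 − 1)×1000 = (0.933747 − 1)×1000 = -66.253‰
δ_B = (0.0108365/0.0112372 − 1)×1000 = (0.964342 − 1)×1000 = -35.658‰
f_A = (δ_mix − δ_B)/(δ_A − δ_B) = (-41.4 − (-35.658))/(-66.253 − (-35.658))
f_A = -5.742 / -30.595 = 0.1877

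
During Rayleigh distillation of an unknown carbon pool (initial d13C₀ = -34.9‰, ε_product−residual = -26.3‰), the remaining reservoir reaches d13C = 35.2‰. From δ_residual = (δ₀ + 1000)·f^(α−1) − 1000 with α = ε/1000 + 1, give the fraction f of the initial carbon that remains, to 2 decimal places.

α − 1 = ε/1000 = -0.0263
(δ_res + 1000)/(δ₀ + 1000) = (35.2 + 1000)/(-34.9 + 1000) = 1035.2/965.1 = 1.072635
f = 1.072635^(1/-0.0263) = exp(ln(1.072635)/-0.0263) = exp(0.07012/-0.0263)
f = exp(-2.6661) = 0.0695

0.07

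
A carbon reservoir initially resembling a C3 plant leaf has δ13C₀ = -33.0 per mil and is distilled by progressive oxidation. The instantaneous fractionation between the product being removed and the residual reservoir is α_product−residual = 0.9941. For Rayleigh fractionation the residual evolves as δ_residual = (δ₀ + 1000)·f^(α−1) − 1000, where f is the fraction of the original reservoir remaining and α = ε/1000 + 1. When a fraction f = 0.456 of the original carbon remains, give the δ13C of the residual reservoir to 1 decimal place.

-28.5 per mil

Rayleigh residual: δ_res = (δ₀ + 1000)·f^(α−1) − 1000
α − 1 = -0.00590
f^(α−1) = 0.456^(-0.00590) = 1.004644
δ_res = (-33.0 + 1000) × 1.004644 − 1000 = 971.491 − 1000 = -28.51 per mil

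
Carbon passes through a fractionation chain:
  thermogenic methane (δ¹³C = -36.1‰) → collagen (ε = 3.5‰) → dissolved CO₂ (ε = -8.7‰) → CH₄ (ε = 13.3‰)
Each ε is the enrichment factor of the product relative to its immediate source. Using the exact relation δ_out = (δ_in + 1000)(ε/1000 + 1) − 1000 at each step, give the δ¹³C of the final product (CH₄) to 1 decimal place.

-28.4‰

step 1: δ = (-36.10 + 1000)·(3.5/1000 + 1) − 1000 = -32.73‰
step 2: δ = (-32.73 + 1000)·(-8.7/1000 + 1) − 1000 = -41.14‰
step 3: δ = (-41.14 + 1000)·(13.3/1000 + 1) − 1000 = -28.39‰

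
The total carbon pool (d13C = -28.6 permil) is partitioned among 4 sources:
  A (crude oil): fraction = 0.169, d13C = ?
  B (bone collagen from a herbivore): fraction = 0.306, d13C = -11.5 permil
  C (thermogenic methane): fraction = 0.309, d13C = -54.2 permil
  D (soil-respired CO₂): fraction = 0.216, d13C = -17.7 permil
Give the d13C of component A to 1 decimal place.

-26.7 permil

Isotope mass balance: δ_bulk = Σ fᵢ·δᵢ.
-28.6 = 0.169×δ_A + 0.306×(-11.5) + 0.309×(-54.2) + 0.216×(-17.7)
0.169·δ_A = -28.6 − (-24.090) = -4.510
δ_A = -4.510 / 0.169 = -26.69 permil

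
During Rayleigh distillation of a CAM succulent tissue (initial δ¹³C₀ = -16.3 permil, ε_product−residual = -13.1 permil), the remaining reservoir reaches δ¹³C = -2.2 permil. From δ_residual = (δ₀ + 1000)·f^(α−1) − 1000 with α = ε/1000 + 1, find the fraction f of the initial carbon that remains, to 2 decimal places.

0.34

α − 1 = ε/1000 = -0.0131
(δ_res + 1000)/(δ₀ + 1000) = (-2.2 + 1000)/(-16.3 + 1000) = 997.8/983.7 = 1.014334
f = 1.014334^(1/-0.0131) = exp(ln(1.014334)/-0.0131) = exp(0.01423/-0.0131)
f = exp(-1.0864) = 0.3374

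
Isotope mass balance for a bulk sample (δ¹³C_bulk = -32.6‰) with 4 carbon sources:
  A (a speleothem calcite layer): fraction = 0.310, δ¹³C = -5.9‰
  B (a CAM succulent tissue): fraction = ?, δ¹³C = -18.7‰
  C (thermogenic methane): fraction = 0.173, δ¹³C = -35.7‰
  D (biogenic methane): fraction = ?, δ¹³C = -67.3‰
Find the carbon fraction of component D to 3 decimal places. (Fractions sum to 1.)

Let f_D and f_B be the unknown fractions; fractions sum to 1 so f_D + f_B = 0.517.
Mass balance: Σ fᵢ·δᵢ = δ_bulk ⇒ f_D·(-67.3) + f_B·(-18.7) = -32.6 − (-8.005) = -24.595
Substitute f_B = 0.517 − f_D:
f_D·(-67.3 − -18.7) = -24.595 − 0.517×(-18.7) = -14.927
f_D = -14.927 / -48.6 = 0.3071

0.307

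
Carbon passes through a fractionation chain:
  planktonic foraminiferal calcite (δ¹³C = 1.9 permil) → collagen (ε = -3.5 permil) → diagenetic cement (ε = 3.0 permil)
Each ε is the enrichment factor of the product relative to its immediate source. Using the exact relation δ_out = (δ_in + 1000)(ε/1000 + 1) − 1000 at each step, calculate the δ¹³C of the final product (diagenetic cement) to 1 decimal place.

step 1: δ = (1.90 + 1000)·(-3.5/1000 + 1) − 1000 = -1.61 permil
step 2: δ = (-1.61 + 1000)·(3.0/1000 + 1) − 1000 = 1.39 permil

1.4 permil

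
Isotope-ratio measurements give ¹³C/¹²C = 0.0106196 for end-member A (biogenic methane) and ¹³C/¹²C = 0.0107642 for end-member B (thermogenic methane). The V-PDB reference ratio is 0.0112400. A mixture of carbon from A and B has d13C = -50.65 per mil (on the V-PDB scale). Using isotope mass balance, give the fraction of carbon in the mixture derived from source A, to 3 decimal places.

0.647

δ_A = (0.0106196/0.0112400 − 1)×1000 = (0.944804 − 1)×1000 = -55.196 per mil
δ_B = (0.0107642/0.0112400 − 1)×1000 = (0.957669 − 1)×1000 = -42.331 per mil
f_A = (δ_mix − δ_B)/(δ_A − δ_B) = (-50.65 − (-42.331))/(-55.196 − (-42.331))
f_A = -8.319 / -12.865 = 0.6467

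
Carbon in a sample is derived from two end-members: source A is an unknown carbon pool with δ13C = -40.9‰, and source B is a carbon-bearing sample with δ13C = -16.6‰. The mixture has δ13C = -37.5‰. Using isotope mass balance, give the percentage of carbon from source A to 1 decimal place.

δ_mix = f_A·δ_A + (1 − f_A)·δ_B  ⇒  f_A = (δ_mix − δ_B)/(δ_A − δ_B)
f_A = (-37.5 − (-16.6)) / (-40.9 − (-16.6))
f_A = -20.9 / -24.3 = 0.8601

86.0%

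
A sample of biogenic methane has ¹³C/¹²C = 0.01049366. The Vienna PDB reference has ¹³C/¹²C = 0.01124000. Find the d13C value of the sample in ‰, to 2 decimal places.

d13C = (R_sample / R_standard − 1) × 1000
R_sample / R_standard = 0.01049366 / 0.01124000 = 0.933600
d13C = (0.933600 − 1) × 1000 = -66.400‰

-66.40‰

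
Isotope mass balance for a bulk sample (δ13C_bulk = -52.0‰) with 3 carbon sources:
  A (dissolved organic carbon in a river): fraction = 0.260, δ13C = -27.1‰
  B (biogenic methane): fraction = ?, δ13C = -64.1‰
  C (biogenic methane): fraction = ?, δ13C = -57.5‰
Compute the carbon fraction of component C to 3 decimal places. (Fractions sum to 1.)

Let f_C and f_B be the unknown fractions; fractions sum to 1 so f_C + f_B = 0.740.
Mass balance: Σ fᵢ·δᵢ = δ_bulk ⇒ f_C·(-57.5) + f_B·(-64.1) = -52.0 − (-7.046) = -44.954
Substitute f_B = 0.740 − f_C:
f_C·(-57.5 − -64.1) = -44.954 − 0.740×(-64.1) = 2.480
f_C = 2.480 / 6.6 = 0.3758

0.376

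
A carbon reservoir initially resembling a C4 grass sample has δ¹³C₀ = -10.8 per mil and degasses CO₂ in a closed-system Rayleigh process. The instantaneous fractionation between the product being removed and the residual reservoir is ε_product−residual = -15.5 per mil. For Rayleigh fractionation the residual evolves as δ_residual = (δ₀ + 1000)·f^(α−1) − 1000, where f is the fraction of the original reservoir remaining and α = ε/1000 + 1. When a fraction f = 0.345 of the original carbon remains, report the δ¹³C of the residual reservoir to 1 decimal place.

Rayleigh residual: δ_res = (δ₀ + 1000)·f^(α−1) − 1000
α = ε/1000 + 1 = 0.98450, so α − 1 = -0.01550
f^(α−1) = 0.345^(-0.01550) = 1.016632
δ_res = (-10.8 + 1000) × 1.016632 − 1000 = 1005.652 − 1000 = 5.65 per mil

5.7 per mil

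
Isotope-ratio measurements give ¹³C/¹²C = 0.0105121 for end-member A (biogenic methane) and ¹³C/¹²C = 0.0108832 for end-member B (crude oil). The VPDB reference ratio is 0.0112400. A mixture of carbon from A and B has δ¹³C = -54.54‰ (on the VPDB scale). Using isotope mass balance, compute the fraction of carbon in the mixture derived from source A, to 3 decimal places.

δ_A = (0.0105121/0.0112400 − 1)×1000 = (0.935240 − 1)×1000 = -64.760‰
δ_B = (0.0108832/0.0112400 − 1)×1000 = (0.968256 − 1)×1000 = -31.744‰
f_A = (δ_mix − δ_B)/(δ_A − δ_B) = (-54.54 − (-31.744))/(-64.760 − (-31.744))
f_A = -22.796 / -33.016 = 0.6905

0.690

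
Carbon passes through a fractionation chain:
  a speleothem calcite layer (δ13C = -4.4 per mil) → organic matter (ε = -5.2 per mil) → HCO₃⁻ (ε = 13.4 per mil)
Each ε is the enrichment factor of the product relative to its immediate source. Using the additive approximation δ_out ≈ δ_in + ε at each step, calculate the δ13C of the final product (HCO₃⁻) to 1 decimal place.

step 1: δ ≈ -4.4 + (-5.2) = -9.6 per mil
step 2: δ ≈ -9.6 + (13.4) = 3.8 per mil

3.8 per mil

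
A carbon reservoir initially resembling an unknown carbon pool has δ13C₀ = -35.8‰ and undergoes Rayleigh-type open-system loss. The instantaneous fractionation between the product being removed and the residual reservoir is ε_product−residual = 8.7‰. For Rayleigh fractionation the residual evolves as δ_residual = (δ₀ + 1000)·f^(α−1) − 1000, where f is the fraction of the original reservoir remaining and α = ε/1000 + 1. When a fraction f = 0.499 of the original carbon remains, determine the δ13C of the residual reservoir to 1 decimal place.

-41.6‰

Rayleigh residual: δ_res = (δ₀ + 1000)·f^(α−1) − 1000
α = ε/1000 + 1 = 1.00870, so α − 1 = 0.00870
f^(α−1) = 0.499^(0.00870) = 0.993970
δ_res = (-35.8 + 1000) × 0.993970 − 1000 = 958.386 − 1000 = -41.61‰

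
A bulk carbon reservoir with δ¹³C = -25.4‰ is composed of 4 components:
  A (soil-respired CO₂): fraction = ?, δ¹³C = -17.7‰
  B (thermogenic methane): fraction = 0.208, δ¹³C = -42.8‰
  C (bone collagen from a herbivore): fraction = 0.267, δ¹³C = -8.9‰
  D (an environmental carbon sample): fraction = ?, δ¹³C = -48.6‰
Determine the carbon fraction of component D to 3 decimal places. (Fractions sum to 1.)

0.156

Let f_D and f_A be the unknown fractions; fractions sum to 1 so f_D + f_A = 0.525.
Mass balance: Σ fᵢ·δᵢ = δ_bulk ⇒ f_D·(-48.6) + f_A·(-17.7) = -25.4 − (-11.279) = -14.121
Substitute f_A = 0.525 − f_D:
f_D·(-48.6 − -17.7) = -14.121 − 0.525×(-17.7) = -4.829
f_D = -4.829 / -30.9 = 0.1563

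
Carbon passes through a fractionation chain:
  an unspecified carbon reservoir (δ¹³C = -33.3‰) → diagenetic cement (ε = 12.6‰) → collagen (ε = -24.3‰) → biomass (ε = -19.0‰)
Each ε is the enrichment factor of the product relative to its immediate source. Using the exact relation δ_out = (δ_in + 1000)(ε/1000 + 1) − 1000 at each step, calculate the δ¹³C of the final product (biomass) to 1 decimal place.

step 1: δ = (-33.30 + 1000)·(12.6/1000 + 1) − 1000 = -21.12‰
step 2: δ = (-21.12 + 1000)·(-24.3/1000 + 1) − 1000 = -44.91‰
step 3: δ = (-44.91 + 1000)·(-19.0/1000 + 1) − 1000 = -63.05‰

-63.1‰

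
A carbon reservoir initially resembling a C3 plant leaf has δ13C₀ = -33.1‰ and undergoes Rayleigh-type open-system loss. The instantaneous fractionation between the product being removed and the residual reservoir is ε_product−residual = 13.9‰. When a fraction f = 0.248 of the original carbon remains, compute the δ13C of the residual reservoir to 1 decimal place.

Rayleigh residual: δ_res = (δ₀ + 1000)·f^(α−1) − 1000
α = ε/1000 + 1 = 1.01390, so α − 1 = 0.01390
f^(α−1) = 0.248^(0.01390) = 0.980805
δ_res = (-33.1 + 1000) × 0.980805 − 1000 = 948.341 − 1000 = -51.66‰

-51.7‰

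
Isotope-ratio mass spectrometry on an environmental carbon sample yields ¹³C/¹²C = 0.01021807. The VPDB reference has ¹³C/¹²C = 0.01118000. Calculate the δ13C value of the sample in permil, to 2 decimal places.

-86.04 permil

δ13C = (R_sample / R_standard − 1) × 1000
R_sample / R_standard = 0.01021807 / 0.01118000 = 0.913960
δ13C = (0.913960 − 1) × 1000 = -86.040 permil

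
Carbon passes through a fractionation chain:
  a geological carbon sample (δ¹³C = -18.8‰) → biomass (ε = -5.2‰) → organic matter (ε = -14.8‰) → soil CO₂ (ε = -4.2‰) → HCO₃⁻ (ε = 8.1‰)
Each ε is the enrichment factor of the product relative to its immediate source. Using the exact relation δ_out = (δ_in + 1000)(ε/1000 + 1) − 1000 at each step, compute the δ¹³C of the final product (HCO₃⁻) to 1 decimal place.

step 1: δ = (-18.80 + 1000)·(-5.2/1000 + 1) − 1000 = -23.90‰
step 2: δ = (-23.90 + 1000)·(-14.8/1000 + 1) − 1000 = -38.35‰
step 3: δ = (-38.35 + 1000)·(-4.2/1000 + 1) − 1000 = -42.39‰
step 4: δ = (-42.39 + 1000)·(8.1/1000 + 1) − 1000 = -34.63‰

-34.6‰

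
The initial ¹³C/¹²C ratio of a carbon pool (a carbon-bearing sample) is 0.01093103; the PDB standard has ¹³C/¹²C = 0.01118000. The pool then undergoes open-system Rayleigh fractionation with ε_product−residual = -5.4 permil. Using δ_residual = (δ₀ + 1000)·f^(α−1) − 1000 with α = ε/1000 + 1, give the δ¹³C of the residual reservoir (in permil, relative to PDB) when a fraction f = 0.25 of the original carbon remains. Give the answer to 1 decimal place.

δ₀ = (0.01093103/0.01118000 − 1)×1000 = (0.977731 − 1)×1000 = -22.269 permil
α − 1 = ε/1000 = -0.0054
f^(α−1) = 0.25^(-0.0054) = 1.007514
δ_res = (-22.269 + 1000) × 1.007514 − 1000 = 985.078 − 1000 = -14.92 permil

-14.9 permil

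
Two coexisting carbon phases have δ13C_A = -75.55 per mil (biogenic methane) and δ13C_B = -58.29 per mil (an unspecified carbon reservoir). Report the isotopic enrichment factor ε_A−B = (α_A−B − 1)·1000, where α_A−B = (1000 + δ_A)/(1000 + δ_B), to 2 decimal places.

α_A−B = (1000 + -75.55) / (1000 + -58.29) = 924.45 / 941.71 = 0.981672
ε_A−B = (0.981672 − 1) × 1000 = -18.328 per mil
(The approximation ε ≈ δ_A − δ_B would give -17.26 per mil.)

-18.33 per mil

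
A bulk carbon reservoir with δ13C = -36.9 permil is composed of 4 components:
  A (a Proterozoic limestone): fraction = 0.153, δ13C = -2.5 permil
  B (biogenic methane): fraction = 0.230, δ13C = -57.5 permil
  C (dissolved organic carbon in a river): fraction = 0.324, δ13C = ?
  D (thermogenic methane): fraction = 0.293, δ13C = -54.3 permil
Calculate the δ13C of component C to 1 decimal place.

-22.8 permil

Isotope mass balance: δ_bulk = Σ fᵢ·δᵢ.
-36.9 = 0.153×(-2.5) + 0.230×(-57.5) + 0.324×δ_C + 0.293×(-54.3)
0.324·δ_C = -36.9 − (-29.517) = -7.383
δ_C = -7.383 / 0.324 = -22.79 permil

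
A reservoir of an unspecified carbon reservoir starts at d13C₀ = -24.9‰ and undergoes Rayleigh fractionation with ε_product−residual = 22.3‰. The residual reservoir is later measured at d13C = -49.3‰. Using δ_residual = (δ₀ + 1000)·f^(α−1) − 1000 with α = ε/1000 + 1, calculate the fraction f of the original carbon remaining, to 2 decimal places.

α − 1 = ε/1000 = 0.0223
(δ_res + 1000)/(δ₀ + 1000) = (-49.3 + 1000)/(-24.9 + 1000) = 950.7/975.1 = 0.974977
f = 0.974977^(1/0.0223) = exp(ln(0.974977)/0.0223) = exp(-0.02534/0.0223)
f = exp(-1.1364) = 0.3210

0.32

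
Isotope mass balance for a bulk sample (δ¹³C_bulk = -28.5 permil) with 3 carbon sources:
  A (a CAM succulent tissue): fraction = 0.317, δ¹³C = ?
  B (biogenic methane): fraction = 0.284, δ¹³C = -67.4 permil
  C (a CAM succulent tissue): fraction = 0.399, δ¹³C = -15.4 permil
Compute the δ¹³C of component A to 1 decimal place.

-10.1 permil

Isotope mass balance: δ_bulk = Σ fᵢ·δᵢ.
-28.5 = 0.317×δ_A + 0.284×(-67.4) + 0.399×(-15.4)
0.317·δ_A = -28.5 − (-25.286) = -3.214
δ_A = -3.214 / 0.317 = -10.14 permil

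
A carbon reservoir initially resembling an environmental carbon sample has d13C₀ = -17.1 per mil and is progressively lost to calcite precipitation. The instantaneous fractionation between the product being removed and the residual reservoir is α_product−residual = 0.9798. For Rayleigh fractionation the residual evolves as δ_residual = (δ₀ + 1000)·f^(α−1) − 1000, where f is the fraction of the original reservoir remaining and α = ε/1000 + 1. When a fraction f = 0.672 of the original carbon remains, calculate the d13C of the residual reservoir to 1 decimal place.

Rayleigh residual: δ_res = (δ₀ + 1000)·f^(α−1) − 1000
α − 1 = -0.02020
f^(α−1) = 0.672^(-0.02020) = 1.008062
δ_res = (-17.1 + 1000) × 1.008062 − 1000 = 990.824 − 1000 = -9.18 per mil

-9.2 per mil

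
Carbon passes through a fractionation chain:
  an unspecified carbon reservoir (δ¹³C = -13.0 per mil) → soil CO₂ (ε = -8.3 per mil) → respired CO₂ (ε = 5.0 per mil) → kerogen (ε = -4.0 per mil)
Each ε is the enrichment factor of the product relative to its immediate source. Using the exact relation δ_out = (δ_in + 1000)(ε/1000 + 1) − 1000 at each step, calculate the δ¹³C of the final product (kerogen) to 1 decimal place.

step 1: δ = (-13.00 + 1000)·(-8.3/1000 + 1) − 1000 = -21.19 per mil
step 2: δ = (-21.19 + 1000)·(5.0/1000 + 1) − 1000 = -16.30 per mil
step 3: δ = (-16.30 + 1000)·(-4.0/1000 + 1) − 1000 = -20.23 per mil

-20.2 per mil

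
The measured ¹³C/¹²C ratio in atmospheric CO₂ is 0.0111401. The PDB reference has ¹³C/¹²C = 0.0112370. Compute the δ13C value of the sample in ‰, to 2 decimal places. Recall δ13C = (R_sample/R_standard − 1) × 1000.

δ13C = (R_sample / R_standard − 1) × 1000
R_sample / R_standard = 0.0111401 / 0.0112370 = 0.991377
δ13C = (0.991377 − 1) × 1000 = -8.623‰

-8.62‰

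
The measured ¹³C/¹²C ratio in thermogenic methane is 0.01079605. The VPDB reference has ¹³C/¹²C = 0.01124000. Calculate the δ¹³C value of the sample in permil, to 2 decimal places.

δ¹³C = (R_sample / R_standard − 1) × 1000
R_sample / R_standard = 0.01079605 / 0.01124000 = 0.960503
δ¹³C = (0.960503 − 1) × 1000 = -39.497 permil

-39.50 permil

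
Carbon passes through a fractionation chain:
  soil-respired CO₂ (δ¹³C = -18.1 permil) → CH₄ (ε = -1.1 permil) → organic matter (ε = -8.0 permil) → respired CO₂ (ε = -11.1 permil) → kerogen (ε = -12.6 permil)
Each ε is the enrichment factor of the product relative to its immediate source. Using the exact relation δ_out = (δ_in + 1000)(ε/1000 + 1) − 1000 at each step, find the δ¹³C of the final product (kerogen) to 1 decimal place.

-50.0 permil

step 1: δ = (-18.10 + 1000)·(-1.1/1000 + 1) − 1000 = -19.18 permil
step 2: δ = (-19.18 + 1000)·(-8.0/1000 + 1) − 1000 = -27.03 permil
step 3: δ = (-27.03 + 1000)·(-11.1/1000 + 1) − 1000 = -37.83 permil
step 4: δ = (-37.83 + 1000)·(-12.6/1000 + 1) − 1000 = -49.95 permil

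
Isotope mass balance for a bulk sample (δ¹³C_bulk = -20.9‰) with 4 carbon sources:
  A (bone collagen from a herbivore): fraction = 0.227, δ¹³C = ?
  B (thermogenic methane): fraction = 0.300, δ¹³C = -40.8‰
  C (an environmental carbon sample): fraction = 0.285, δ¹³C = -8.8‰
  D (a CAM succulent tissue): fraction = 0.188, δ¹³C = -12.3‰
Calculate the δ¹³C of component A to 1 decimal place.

-16.9‰

Isotope mass balance: δ_bulk = Σ fᵢ·δᵢ.
-20.9 = 0.227×δ_A + 0.300×(-40.8) + 0.285×(-8.8) + 0.188×(-12.3)
0.227·δ_A = -20.9 − (-17.060) = -3.840
δ_A = -3.840 / 0.227 = -16.91‰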